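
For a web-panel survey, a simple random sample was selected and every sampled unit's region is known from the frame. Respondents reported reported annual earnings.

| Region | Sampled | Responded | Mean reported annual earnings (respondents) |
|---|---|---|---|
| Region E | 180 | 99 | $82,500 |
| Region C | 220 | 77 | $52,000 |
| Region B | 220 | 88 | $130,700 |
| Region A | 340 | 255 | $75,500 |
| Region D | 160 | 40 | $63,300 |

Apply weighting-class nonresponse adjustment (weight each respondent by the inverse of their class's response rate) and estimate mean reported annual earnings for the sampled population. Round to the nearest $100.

Response rates by class: Region E 99/180 = 55%, Region C 77/220 = 35%, Region B 88/220 = 40%, Region A 255/340 = 75%, Region D 40/160 = 25%.
Weighting each respondent by the inverse class response rate inflates each class back to its sampled size, so the class weight is n_sampled:
  Region E: 180 × 82,500 = 14,850,000
  Region C: 220 × 52,000 = 11,440,000
  Region B: 220 × 130,700 = 28,754,000
  Region A: 340 × 75,500 = 25,670,000
  Region D: 160 × 63,300 = 10,128,000
Adjusted estimate = 90,842,000 / 1,120 = 81108.9 → $81,100.

$81,100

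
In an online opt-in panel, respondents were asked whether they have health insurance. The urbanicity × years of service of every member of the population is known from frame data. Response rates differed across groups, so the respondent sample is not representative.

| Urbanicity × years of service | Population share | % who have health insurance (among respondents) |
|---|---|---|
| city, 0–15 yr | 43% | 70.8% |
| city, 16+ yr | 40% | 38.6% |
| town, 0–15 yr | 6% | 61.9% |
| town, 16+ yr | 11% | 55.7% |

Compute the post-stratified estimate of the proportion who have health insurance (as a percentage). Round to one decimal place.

55.7%

Post-stratification weights by population share, not respondent share:
  city, 0–15 yr: 0.43 × 70.8 = 30.444
  city, 16+ yr: 0.4 × 38.6 = 15.44
  town, 0–15 yr: 0.06 × 61.9 = 3.714
  town, 16+ yr: 0.11 × 55.7 = 6.127
Post-stratified estimate = 55.725 → 55.7%.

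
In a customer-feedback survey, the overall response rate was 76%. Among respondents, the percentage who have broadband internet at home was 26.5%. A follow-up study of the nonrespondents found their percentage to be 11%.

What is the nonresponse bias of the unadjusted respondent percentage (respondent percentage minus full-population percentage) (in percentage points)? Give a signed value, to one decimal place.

Nonresponse fraction = 1 − 0.76 = 0.24.
Bias = (nonresponse fraction) × (respondent percentage − nonrespondent percentage)
     = 0.24 × (26.5 − 11) = 0.24 × 15.5 = 3.72.

+3.7 percentage points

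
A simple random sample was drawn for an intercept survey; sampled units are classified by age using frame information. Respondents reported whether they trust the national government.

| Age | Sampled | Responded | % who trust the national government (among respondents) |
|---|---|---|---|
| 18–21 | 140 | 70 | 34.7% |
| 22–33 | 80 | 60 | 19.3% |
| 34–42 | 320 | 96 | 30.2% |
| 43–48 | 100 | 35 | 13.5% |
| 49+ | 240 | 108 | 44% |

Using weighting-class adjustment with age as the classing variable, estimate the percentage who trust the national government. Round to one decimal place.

31.8%

Class response rates: 18–21 70/140 = 50%, 22–33 60/80 = 75%, 34–42 96/320 = 30%, 43–48 35/100 = 35%, 49+ 108/240 = 45%.
Weighting each respondent by the inverse class response rate inflates each class back to its sampled size, so the class weight is n_sampled:
  18–21: 140 × 34.7 = 4858
  22–33: 80 × 19.3 = 1544
  34–42: 320 × 30.2 = 9664
  43–48: 100 × 13.5 = 1350
  49+: 240 × 44 = 10,560
Adjusted estimate = 27,976 / 880 = 31.7909 → 31.8%.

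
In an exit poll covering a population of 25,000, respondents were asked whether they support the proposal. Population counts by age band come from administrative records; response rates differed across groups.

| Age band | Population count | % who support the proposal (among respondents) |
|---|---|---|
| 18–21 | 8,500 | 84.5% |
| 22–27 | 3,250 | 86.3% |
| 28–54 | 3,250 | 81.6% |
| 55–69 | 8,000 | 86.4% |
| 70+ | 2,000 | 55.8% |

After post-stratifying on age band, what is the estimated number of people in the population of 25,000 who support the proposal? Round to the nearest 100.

Apply each group's respondent rate to its population count:
  18–21: 8,500 × 84.5% = 7182.5
  22–27: 3,250 × 86.3% = 2804.75
  28–54: 3,250 × 81.6% = 2652
  55–69: 8,000 × 86.4% = 6912
  70+: 2,000 × 55.8% = 1116
Estimated total = 20667.2 → 20,700.

20,700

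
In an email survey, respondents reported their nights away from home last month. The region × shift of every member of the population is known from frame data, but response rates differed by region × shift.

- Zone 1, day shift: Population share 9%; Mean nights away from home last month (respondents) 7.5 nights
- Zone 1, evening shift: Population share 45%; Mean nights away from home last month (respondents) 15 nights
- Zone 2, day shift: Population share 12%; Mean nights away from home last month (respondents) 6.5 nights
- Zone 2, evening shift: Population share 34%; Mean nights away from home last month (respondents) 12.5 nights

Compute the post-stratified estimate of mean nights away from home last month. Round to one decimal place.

12.5

Each cell contributes population-share × respondent value:
  Zone 1, day shift: 0.09 × 7.5 = 0.675
  Zone 1, evening shift: 0.45 × 15 = 6.75
  Zone 2, day shift: 0.12 × 6.5 = 0.78
  Zone 2, evening shift: 0.34 × 12.5 = 4.25
Post-stratified estimate = 12.455 → 12.5.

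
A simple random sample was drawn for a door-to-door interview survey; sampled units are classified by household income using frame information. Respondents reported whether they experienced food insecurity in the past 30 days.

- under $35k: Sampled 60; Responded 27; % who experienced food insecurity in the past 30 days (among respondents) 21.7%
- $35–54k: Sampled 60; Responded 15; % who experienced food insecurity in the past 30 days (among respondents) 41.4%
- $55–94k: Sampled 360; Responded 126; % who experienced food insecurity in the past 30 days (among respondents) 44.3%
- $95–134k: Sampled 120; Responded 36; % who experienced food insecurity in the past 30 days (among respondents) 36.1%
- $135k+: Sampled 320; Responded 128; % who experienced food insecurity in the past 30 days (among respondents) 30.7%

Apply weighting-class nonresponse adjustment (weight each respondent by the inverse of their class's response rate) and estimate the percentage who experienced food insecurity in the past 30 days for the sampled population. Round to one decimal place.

36.8%

Response rates by class: under $35k 27/60 = 45%, $35–54k 15/60 = 25%, $55–94k 126/360 = 35%, $95–134k 36/120 = 30%, $135k+ 128/320 = 40%.
Inverse-response-rate weighting restores each class to its sampled count, so class totals weight by n_sampled:
  under $35k: 60 × 21.7 = 1302
  $35–54k: 60 × 41.4 = 2484
  $55–94k: 360 × 44.3 = 15948
  $95–134k: 120 × 36.1 = 4332
  $135k+: 320 × 30.7 = 9824
Adjusted estimate = 33,890 / 920 = 36.837 → 36.8%.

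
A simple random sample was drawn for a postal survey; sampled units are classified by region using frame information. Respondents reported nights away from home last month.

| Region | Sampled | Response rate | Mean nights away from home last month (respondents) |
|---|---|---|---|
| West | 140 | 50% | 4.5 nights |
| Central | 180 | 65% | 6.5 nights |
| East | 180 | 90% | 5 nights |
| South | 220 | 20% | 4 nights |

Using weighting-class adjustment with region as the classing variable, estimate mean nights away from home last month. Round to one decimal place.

Weighting each respondent by the inverse class response rate inflates each class back to its sampled size, so the class weight is n_sampled:
  West: 140 × 4.5 = 630
  Central: 180 × 6.5 = 1170
  East: 180 × 5 = 900
  South: 220 × 4 = 880
Adjusted estimate = 3580 / 720 = 4.97222 → 5.0.

5.0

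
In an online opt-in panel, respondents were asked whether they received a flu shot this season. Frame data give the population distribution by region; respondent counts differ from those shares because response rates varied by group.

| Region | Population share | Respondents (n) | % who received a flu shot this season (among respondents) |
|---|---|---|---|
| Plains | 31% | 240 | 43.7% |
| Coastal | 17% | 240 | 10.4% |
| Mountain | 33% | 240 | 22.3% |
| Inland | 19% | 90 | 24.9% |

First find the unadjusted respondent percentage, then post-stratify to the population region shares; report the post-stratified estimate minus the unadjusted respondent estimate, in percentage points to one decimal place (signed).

+2.0 percentage points

Without adjustment, the pooled respondent share is:
  (240/810)×43.7 + (240/810)×10.4 + (240/810)×22.3 + (90/810)×24.9 = 25.4037%
Reweighting by population region shares:
  0.31×43.7 + 0.17×10.4 + 0.33×22.3 + 0.19×24.9 = 27.405%
Difference = 27.405 − 25.4037 = 2.0013 pp.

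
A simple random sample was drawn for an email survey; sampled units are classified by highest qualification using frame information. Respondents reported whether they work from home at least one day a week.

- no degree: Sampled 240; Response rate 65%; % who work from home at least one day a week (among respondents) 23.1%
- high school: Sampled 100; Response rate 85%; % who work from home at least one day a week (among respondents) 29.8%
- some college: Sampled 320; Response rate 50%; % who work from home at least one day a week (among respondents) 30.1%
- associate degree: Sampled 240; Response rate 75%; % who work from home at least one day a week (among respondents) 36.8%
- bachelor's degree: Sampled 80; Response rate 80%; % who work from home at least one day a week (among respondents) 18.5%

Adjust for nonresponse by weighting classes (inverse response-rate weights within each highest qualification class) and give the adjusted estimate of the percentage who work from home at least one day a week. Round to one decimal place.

29.0%

With weight = n_sampled/n_responded per class, the weighted class total is n_sampled:
  no degree: 240 × 23.1 = 5544
  high school: 100 × 29.8 = 2980
  some college: 320 × 30.1 = 9632
  associate degree: 240 × 36.8 = 8832
  bachelor's degree: 80 × 18.5 = 1480
Adjusted estimate = 28,468 / 980 = 29.049 → 29.0%.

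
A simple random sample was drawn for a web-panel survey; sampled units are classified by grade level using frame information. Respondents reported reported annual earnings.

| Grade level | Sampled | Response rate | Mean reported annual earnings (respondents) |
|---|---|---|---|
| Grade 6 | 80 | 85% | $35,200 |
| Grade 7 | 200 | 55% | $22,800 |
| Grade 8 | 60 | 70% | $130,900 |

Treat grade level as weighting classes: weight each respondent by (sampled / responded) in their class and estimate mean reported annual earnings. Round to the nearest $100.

Each respondent's weight = sampled/responded in their class; summing within a class gives n_sampled, so:
  Grade 6: 80 × 35,200 = 2,816,000
  Grade 7: 200 × 22,800 = 4,560,000
  Grade 8: 60 × 130,900 = 7,854,000
Adjusted estimate = 15,230,000 / 340 = 44794.1 → $44,800.

$44,800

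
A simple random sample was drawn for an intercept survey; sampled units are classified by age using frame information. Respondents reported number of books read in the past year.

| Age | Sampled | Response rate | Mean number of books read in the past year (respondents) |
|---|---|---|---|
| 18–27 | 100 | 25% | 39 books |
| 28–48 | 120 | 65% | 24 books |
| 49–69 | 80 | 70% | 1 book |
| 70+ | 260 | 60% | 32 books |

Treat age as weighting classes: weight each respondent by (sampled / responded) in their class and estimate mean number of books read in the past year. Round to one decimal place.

Weighting each respondent by the inverse class response rate inflates each class back to its sampled size, so the class weight is n_sampled:
  18–27: 100 × 39 = 3900
  28–48: 120 × 24 = 2880
  49–69: 80 × 1 = 80
  70+: 260 × 32 = 8320
Adjusted estimate = 15,180 / 560 = 27.1071 → 27.1.

27.1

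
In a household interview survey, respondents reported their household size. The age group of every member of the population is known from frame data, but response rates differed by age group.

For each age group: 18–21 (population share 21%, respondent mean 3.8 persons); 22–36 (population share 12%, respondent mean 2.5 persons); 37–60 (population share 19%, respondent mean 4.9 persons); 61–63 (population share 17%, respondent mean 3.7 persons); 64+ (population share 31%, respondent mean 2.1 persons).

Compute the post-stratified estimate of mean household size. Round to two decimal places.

Reweight to the known age group distribution:
  18–21: 0.21 × 3.8 = 0.798
  22–36: 0.12 × 2.5 = 0.3
  37–60: 0.19 × 4.9 = 0.931
  61–63: 0.17 × 3.7 = 0.629
  64+: 0.31 × 2.1 = 0.651
Post-stratified estimate = 3.309 → 3.31.

3.31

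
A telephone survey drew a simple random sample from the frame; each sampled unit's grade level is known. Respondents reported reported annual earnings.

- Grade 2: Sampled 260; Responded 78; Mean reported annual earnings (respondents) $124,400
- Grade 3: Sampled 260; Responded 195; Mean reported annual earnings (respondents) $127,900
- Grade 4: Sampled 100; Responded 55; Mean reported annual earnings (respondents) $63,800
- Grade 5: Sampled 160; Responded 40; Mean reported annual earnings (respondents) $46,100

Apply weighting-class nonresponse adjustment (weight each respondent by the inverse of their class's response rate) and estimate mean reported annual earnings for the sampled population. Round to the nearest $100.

Class response rates: Grade 2 78/260 = 30%, Grade 3 195/260 = 75%, Grade 4 55/100 = 55%, Grade 5 40/160 = 25%.
Each respondent's weight = sampled/responded in their class; summing within a class gives n_sampled, so:
  Grade 2: 260 × 124,400 = 32,344,000
  Grade 3: 260 × 127,900 = 33,254,000
  Grade 4: 100 × 63,800 = 6,380,000
  Grade 5: 160 × 46,100 = 7,376,000
Adjusted estimate = 79,354,000 / 780 = 101736 → $101,700.

$101,700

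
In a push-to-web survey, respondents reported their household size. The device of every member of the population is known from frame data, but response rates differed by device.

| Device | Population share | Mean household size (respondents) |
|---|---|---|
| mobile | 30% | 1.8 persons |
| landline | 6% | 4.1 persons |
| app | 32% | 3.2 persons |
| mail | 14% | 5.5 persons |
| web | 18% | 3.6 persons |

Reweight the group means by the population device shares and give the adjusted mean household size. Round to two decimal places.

3.23

Reweight to the known device distribution:
  mobile: 0.3 × 1.8 = 0.54
  landline: 0.06 × 4.1 = 0.246
  app: 0.32 × 3.2 = 1.024
  mail: 0.14 × 5.5 = 0.77
  web: 0.18 × 3.6 = 0.648
Post-stratified estimate = 3.228 → 3.23.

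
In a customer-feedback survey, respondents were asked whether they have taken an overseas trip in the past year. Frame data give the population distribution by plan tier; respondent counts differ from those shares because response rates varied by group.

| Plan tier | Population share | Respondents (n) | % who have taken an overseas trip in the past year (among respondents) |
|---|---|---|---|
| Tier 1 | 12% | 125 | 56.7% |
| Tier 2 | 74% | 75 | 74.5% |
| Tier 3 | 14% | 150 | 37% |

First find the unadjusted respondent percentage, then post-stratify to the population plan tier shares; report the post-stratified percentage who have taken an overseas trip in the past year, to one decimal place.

67.1%

Without adjustment, the pooled respondent share is:
  (125/350)×56.7 + (75/350)×74.5 + (150/350)×37 = 52.0714%
Reweighting by population plan tier shares:
  0.12×56.7 + 0.74×74.5 + 0.14×37 = 67.114%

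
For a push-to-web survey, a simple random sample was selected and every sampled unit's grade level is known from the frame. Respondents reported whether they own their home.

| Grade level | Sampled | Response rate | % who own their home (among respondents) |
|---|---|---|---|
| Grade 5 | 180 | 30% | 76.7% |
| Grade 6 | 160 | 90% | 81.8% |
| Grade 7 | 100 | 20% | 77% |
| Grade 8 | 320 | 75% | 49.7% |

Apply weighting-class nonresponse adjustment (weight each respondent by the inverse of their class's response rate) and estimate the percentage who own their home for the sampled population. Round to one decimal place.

Weighting each respondent by the inverse class response rate inflates each class back to its sampled size, so the class weight is n_sampled:
  Grade 5: 180 × 76.7 = 13,806
  Grade 6: 160 × 81.8 = 13,088
  Grade 7: 100 × 77 = 7700
  Grade 8: 320 × 49.7 = 15,904
Adjusted estimate = 50,498 / 760 = 66.4447 → 66.4%.

66.4%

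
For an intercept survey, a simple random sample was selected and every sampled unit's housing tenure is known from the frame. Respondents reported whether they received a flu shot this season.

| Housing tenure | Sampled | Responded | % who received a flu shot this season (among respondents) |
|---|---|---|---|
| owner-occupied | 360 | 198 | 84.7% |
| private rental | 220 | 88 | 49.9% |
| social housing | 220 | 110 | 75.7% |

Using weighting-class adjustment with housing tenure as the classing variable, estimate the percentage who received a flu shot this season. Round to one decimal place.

72.7%

Response rates by class: owner-occupied 198/360 = 55%, private rental 88/220 = 40%, social housing 110/220 = 50%.
Weighting each respondent by the inverse class response rate inflates each class back to its sampled size, so the class weight is n_sampled:
  owner-occupied: 360 × 84.7 = 30,492
  private rental: 220 × 49.9 = 10,978
  social housing: 220 × 75.7 = 16,654
Adjusted estimate = 58,124 / 800 = 72.655 → 72.7%.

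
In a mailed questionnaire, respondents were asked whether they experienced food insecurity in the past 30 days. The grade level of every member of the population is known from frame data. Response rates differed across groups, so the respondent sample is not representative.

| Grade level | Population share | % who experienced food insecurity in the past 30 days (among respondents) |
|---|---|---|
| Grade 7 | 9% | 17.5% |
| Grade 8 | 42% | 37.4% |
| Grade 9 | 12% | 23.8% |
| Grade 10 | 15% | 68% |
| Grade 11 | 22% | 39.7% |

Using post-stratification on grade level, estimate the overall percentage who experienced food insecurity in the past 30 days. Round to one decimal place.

Reweight to the known grade level distribution:
  Grade 7: 0.09 × 17.5 = 1.575
  Grade 8: 0.42 × 37.4 = 15.708
  Grade 9: 0.12 × 23.8 = 2.856
  Grade 10: 0.15 × 68 = 10.2
  Grade 11: 0.22 × 39.7 = 8.734
Post-stratified estimate = 39.073 → 39.1%.

39.1%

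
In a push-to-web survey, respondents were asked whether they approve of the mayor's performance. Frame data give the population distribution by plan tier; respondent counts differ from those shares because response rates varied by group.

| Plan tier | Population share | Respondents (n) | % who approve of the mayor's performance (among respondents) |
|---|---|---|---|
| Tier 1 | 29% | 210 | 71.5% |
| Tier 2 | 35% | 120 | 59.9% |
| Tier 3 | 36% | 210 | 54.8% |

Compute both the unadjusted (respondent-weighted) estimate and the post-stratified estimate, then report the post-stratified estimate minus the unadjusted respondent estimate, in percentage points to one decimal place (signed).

Unadjusted (pooled respondent) estimate weights by respondent counts:
  (210/540)×71.5 + (120/540)×59.9 + (210/540)×54.8 = 62.4278%
Post-stratified estimate weights by population shares:
  0.29×71.5 + 0.35×59.9 + 0.36×54.8 = 61.428%
Difference = 61.428 − 62.4278 = -0.9998 pp.

-1.0 percentage points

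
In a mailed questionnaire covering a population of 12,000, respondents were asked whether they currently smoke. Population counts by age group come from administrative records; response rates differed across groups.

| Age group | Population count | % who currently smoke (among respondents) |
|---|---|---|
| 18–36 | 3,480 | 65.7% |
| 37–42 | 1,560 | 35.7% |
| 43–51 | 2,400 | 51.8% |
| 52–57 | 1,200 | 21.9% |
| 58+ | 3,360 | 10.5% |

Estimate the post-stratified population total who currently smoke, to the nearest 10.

Estimated count per cell = population count × respondent percentage:
  18–36: 3,480 × 65.7% = 2286.36
  37–42: 1,560 × 35.7% = 556.92
  43–51: 2,400 × 51.8% = 1243.2
  52–57: 1,200 × 21.9% = 262.8
  58+: 3,360 × 10.5% = 352.8
Estimated total = 4702.08 → 4,700.

4,700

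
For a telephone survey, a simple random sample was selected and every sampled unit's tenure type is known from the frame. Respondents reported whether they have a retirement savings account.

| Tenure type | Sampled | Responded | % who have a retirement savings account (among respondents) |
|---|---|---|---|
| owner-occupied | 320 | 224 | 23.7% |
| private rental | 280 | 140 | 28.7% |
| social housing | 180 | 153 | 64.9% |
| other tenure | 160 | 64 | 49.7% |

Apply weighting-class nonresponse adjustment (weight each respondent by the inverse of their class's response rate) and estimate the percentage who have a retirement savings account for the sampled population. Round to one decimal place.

37.5%

Class response rates: owner-occupied 224/320 = 70%, private rental 140/280 = 50%, social housing 153/180 = 85%, other tenure 64/160 = 40%.
Each respondent's weight = sampled/responded in their class; summing within a class gives n_sampled, so:
  owner-occupied: 320 × 23.7 = 7584
  private rental: 280 × 28.7 = 8036
  social housing: 180 × 64.9 = 11682
  other tenure: 160 × 49.7 = 7952
Adjusted estimate = 35,254 / 940 = 37.5043 → 37.5%.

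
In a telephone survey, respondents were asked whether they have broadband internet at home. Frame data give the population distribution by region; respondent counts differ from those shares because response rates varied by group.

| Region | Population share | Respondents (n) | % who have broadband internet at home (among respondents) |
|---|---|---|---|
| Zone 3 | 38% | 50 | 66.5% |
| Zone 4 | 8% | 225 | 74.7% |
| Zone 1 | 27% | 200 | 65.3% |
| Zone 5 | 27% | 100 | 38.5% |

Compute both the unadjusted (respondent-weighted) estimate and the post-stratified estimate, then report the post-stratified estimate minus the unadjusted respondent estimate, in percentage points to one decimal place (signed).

Without adjustment, the pooled respondent share is:
  (50/575)×66.5 + (225/575)×74.7 + (200/575)×65.3 + (100/575)×38.5 = 64.4217%
Reweighting by population region shares:
  0.38×66.5 + 0.08×74.7 + 0.27×65.3 + 0.27×38.5 = 59.272%
Difference = 59.272 − 64.4217 = -5.1497 pp.

-5.1 percentage points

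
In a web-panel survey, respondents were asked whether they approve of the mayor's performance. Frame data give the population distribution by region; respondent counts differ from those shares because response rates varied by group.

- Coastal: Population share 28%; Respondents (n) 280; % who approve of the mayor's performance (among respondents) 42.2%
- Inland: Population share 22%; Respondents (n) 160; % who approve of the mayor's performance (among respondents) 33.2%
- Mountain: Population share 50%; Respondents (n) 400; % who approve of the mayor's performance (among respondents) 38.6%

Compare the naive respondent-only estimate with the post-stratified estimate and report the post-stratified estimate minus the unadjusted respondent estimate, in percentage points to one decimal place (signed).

Naive respondent-only estimate (weights = respondent counts):
  (280/840)×42.2 + (160/840)×33.2 + (400/840)×38.6 = 38.7714%
Post-stratified estimate weights by population shares:
  0.28×42.2 + 0.22×33.2 + 0.5×38.6 = 38.42%
Difference = 38.42 − 38.7714 = -0.3514 pp.

-0.4 percentage points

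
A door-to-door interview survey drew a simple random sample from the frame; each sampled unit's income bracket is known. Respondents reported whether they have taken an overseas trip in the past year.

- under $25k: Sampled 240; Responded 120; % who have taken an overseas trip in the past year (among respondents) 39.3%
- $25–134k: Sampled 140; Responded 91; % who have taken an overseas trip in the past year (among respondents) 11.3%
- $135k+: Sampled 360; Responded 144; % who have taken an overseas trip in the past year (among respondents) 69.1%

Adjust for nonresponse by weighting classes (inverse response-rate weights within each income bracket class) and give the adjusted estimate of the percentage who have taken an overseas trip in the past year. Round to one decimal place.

Response rates by class: under $25k 120/240 = 50%, $25–134k 91/140 = 65%, $135k+ 144/360 = 40%.
Weighting each respondent by the inverse class response rate inflates each class back to its sampled size, so the class weight is n_sampled:
  under $25k: 240 × 39.3 = 9432
  $25–134k: 140 × 11.3 = 1582
  $135k+: 360 × 69.1 = 24876
Adjusted estimate = 35,890 / 740 = 48.5 → 48.5%.

48.5%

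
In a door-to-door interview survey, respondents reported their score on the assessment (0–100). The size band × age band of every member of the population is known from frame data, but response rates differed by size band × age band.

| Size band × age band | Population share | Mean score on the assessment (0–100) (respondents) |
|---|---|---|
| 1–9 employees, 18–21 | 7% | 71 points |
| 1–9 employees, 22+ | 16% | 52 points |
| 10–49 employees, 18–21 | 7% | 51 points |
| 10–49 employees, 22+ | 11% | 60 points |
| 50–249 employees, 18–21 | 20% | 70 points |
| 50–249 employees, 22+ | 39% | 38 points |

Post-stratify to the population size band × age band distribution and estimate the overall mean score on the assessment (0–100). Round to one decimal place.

52.3

Weight each group's respondent value by its population share:
  1–9 employees, 18–21: 0.07 × 71 = 4.97
  1–9 employees, 22+: 0.16 × 52 = 8.32
  10–49 employees, 18–21: 0.07 × 51 = 3.57
  10–49 employees, 22+: 0.11 × 60 = 6.6
  50–249 employees, 18–21: 0.2 × 70 = 14
  50–249 employees, 22+: 0.39 × 38 = 14.82
Post-stratified estimate = 52.28 → 52.3.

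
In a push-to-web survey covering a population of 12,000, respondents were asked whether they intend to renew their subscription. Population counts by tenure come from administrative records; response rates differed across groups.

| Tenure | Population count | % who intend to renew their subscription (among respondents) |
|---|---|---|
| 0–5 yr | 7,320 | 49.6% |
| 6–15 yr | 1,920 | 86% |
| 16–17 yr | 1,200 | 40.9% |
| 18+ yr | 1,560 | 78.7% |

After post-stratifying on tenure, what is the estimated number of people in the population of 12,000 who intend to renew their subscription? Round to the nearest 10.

7,000

Estimated count per cell = population count × respondent percentage:
  0–5 yr: 7,320 × 49.6% = 3630.72
  6–15 yr: 1,920 × 86% = 1651.2
  16–17 yr: 1,200 × 40.9% = 490.8
  18+ yr: 1,560 × 78.7% = 1227.72
Estimated total = 7000.44 → 7,000.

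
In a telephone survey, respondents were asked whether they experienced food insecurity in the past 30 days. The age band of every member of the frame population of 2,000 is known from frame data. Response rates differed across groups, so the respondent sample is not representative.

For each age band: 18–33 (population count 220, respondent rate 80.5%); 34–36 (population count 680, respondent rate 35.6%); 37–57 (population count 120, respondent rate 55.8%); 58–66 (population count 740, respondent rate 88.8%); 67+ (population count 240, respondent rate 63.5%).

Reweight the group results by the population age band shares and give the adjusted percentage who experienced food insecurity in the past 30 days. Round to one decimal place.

64.8%

Reweight to the known age band distribution:
  18–33: (220/2,000) × 80.5 = 8.855
  34–36: (680/2,000) × 35.6 = 12.104
  37–57: (120/2,000) × 55.8 = 3.348
  58–66: (740/2,000) × 88.8 = 32.856
  67+: (240/2,000) × 63.5 = 7.62
Post-stratified estimate = 64.783 → 64.8%.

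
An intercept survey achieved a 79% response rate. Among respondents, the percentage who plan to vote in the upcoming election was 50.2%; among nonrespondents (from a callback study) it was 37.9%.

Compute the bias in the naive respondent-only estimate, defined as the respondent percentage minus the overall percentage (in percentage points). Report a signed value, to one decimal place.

+2.6 percentage points

Nonresponse fraction = 1 − 0.79 = 0.21.
Bias = (nonresponse fraction) × (respondent percentage − nonrespondent percentage)
     = 0.21 × (50.2 − 37.9) = 0.21 × 12.3 = 2.583.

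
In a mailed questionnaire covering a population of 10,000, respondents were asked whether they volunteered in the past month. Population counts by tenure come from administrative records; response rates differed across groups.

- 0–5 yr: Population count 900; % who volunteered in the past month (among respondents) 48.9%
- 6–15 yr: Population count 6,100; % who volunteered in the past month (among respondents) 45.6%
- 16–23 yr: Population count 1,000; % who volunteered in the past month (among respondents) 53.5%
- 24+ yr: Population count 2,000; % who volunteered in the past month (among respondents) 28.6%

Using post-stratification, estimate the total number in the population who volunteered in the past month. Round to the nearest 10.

4,330

Each cell contributes its population count × the respondent rate:
  0–5 yr: 900 × 48.9% = 440.1
  6–15 yr: 6,100 × 45.6% = 2781.6
  16–23 yr: 1,000 × 53.5% = 535
  24+ yr: 2,000 × 28.6% = 572
Estimated total = 4328.7 → 4,330.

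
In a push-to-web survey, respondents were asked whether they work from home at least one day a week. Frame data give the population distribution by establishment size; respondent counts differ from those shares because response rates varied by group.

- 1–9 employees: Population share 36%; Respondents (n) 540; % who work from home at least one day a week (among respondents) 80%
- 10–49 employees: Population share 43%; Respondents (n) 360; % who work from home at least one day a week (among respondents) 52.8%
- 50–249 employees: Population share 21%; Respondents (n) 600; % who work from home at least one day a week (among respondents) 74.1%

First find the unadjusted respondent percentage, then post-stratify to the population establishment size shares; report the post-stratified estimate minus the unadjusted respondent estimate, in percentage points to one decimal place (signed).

-4.0 percentage points

Without adjustment, the pooled respondent share is:
  (540/1500)×80 + (360/1500)×52.8 + (600/1500)×74.1 = 71.112%
Reweighting by population establishment size shares:
  0.36×80 + 0.43×52.8 + 0.21×74.1 = 67.065%
Difference = 67.065 − 71.112 = -4.047 pp.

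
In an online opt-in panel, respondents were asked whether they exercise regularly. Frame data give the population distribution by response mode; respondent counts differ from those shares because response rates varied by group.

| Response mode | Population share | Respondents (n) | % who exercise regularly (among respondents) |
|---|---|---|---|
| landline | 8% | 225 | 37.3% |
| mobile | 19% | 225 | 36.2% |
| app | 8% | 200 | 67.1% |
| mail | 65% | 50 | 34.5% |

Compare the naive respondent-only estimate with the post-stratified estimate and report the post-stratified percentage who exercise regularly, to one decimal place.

Unadjusted (pooled respondent) estimate weights by respondent counts:
  (225/700)×37.3 + (225/700)×36.2 + (200/700)×67.1 + (50/700)×34.5 = 45.2607%
Reweighting by population response mode shares:
  0.08×37.3 + 0.19×36.2 + 0.08×67.1 + 0.65×34.5 = 37.655%

37.7%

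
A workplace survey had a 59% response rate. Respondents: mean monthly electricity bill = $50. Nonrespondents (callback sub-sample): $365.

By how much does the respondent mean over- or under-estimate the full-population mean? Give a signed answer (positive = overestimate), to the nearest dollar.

Nonresponse fraction = 1 − 0.59 = 0.41.
Bias = (nonresponse fraction) × (respondent mean − nonrespondent mean)
     = 0.41 × (50 − 365) = 0.41 × -315 = -129.15.

-$129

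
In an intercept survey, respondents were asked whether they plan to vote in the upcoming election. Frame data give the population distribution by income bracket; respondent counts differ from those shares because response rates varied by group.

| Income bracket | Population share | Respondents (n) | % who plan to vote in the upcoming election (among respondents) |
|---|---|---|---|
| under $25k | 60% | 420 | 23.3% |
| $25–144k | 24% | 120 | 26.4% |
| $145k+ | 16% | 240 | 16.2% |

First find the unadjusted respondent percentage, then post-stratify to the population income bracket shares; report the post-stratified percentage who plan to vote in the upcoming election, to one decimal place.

22.9%

Naive respondent-only estimate (weights = respondent counts):
  (420/780)×23.3 + (120/780)×26.4 + (240/780)×16.2 = 21.5923%
Reweighting by population income bracket shares:
  0.6×23.3 + 0.24×26.4 + 0.16×16.2 = 22.908%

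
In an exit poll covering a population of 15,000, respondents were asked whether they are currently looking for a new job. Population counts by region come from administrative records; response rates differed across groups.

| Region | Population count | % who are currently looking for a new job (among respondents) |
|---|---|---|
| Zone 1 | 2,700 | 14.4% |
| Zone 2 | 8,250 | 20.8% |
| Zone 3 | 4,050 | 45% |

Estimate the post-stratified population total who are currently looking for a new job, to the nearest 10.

Apply each group's respondent rate to its population count:
  Zone 1: 2,700 × 14.4% = 388.8
  Zone 2: 8,250 × 20.8% = 1716
  Zone 3: 4,050 × 45% = 1822.5
Estimated total = 3927.3 → 3,930.

3,930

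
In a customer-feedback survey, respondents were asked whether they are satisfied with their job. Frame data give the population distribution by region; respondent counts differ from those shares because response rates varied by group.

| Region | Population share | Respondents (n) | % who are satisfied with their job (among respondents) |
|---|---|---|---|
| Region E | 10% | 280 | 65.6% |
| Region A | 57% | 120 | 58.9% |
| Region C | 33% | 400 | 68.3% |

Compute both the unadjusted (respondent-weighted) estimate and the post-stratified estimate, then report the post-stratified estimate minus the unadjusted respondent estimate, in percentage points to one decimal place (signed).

-3.3 percentage points

Unadjusted (pooled respondent) estimate weights by respondent counts:
  (280/800)×65.6 + (120/800)×58.9 + (400/800)×68.3 = 65.945%
Post-stratifying to population shares instead:
  0.1×65.6 + 0.57×58.9 + 0.33×68.3 = 62.672%
Difference = 62.672 − 65.945 = -3.273 pp.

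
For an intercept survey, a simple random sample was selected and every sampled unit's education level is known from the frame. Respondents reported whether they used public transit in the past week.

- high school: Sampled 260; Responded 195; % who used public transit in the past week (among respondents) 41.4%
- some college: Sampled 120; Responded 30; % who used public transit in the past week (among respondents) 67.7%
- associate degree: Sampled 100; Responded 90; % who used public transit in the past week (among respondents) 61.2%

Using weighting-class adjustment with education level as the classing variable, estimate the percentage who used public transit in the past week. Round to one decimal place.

52.1%

Class response rates: high school 195/260 = 75%, some college 30/120 = 25%, associate degree 90/100 = 90%.
With weight = n_sampled/n_responded per class, the weighted class total is n_sampled:
  high school: 260 × 41.4 = 10,764
  some college: 120 × 67.7 = 8124
  associate degree: 100 × 61.2 = 6120
Adjusted estimate = 25,008 / 480 = 52.1 → 52.1%.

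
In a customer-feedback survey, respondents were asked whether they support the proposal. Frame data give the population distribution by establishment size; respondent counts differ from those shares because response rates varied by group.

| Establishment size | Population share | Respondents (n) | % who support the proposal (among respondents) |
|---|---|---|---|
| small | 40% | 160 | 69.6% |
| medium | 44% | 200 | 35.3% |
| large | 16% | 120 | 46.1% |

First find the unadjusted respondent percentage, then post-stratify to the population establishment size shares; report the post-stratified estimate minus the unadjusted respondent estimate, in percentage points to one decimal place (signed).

+1.3 percentage points

Without adjustment, the pooled respondent share is:
  (160/480)×69.6 + (200/480)×35.3 + (120/480)×46.1 = 49.4333%
Post-stratifying to population shares instead:
  0.4×69.6 + 0.44×35.3 + 0.16×46.1 = 50.748%
Difference = 50.748 − 49.4333 = 1.3147 pp.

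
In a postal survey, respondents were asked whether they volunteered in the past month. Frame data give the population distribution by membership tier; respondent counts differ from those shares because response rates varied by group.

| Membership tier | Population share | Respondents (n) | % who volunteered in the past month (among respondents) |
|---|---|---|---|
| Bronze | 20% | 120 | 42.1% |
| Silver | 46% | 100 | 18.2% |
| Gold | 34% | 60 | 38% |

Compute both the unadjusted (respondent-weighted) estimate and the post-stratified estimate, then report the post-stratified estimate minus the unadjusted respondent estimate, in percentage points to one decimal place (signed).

-3.0 percentage points

Naive respondent-only estimate (weights = respondent counts):
  (120/280)×42.1 + (100/280)×18.2 + (60/280)×38 = 32.6857%
Post-stratified estimate weights by population shares:
  0.2×42.1 + 0.46×18.2 + 0.34×38 = 29.712%
Difference = 29.712 − 32.6857 = -2.9737 pp.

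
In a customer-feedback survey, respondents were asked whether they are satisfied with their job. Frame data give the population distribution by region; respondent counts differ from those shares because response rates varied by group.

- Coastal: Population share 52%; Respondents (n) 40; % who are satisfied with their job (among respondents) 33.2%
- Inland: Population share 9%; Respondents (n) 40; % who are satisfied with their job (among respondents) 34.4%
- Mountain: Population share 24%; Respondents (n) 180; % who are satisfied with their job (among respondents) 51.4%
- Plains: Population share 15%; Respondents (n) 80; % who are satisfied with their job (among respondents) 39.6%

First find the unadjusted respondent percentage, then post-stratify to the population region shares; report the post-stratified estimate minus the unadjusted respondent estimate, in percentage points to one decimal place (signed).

-5.8 percentage points

Unadjusted (pooled respondent) estimate weights by respondent counts:
  (40/340)×33.2 + (40/340)×34.4 + (180/340)×51.4 + (80/340)×39.6 = 44.4824%
Reweighting by population region shares:
  0.52×33.2 + 0.09×34.4 + 0.24×51.4 + 0.15×39.6 = 38.636%
Difference = 38.636 − 44.4824 = -5.8464 pp.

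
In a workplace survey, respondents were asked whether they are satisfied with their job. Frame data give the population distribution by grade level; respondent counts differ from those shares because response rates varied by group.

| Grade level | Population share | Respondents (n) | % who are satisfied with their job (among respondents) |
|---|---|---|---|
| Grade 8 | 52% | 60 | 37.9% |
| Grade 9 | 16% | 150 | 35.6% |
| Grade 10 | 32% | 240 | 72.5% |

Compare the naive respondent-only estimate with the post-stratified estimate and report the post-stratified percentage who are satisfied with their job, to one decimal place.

Without adjustment, the pooled respondent share is:
  (60/450)×37.9 + (150/450)×35.6 + (240/450)×72.5 = 55.5867%
Post-stratified estimate weights by population shares:
  0.52×37.9 + 0.16×35.6 + 0.32×72.5 = 48.604%

48.6%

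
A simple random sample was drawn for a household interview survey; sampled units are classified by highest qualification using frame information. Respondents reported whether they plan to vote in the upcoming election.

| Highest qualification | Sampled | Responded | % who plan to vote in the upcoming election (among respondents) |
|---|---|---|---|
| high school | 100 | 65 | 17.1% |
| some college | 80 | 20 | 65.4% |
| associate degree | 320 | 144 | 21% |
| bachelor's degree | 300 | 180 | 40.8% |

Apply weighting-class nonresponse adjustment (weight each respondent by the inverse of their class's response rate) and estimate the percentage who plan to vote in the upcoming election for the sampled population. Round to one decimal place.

Class response rates: high school 65/100 = 65%, some college 20/80 = 25%, associate degree 144/320 = 45%, bachelor's degree 180/300 = 60%.
Inverse-response-rate weighting restores each class to its sampled count, so class totals weight by n_sampled:
  high school: 100 × 17.1 = 1710
  some college: 80 × 65.4 = 5232
  associate degree: 320 × 21 = 6720
  bachelor's degree: 300 × 40.8 = 12,240
Adjusted estimate = 25,902 / 800 = 32.3775 → 32.4%.

32.4%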